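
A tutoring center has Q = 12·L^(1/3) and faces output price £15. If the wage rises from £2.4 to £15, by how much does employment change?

ΔL = -117

From P·MP_L = w with MP_L = 4·L^(-2/3), the labor demand is L(w) = (60/w)^(3/2).
At w = 2.4: L = 125. At w = 15: L = 8.
ΔL = 8 − 125 = -117.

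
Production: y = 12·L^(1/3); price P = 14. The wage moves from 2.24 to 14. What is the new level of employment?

From P·MP_L = w with MP_L = 4·L^(-2/3), the labor demand is L(w) = (56/w)^(3/2).
At w = 2.24: L = 125. At w = 14: L = 8.

L* = 8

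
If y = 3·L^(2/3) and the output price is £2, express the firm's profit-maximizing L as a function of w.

L(w) = 64/w³

MP_L = (2/3)·3·L^(-1/3) = 2·L^(-1/3).
Setting P·MP_L = w: 4·L^(-1/3) = w.
Solving for L: L^(-1/3) = w/4, so L = (4/w)^(3).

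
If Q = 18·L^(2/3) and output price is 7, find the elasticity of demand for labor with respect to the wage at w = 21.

ε = -3

MP_L = (2/3)·18·L^(-1/3), so P·MP_L = w gives 84·L^(-1/3) = w.
Solving, L(w) = (84/w)^(3). This is a constant-elasticity form: L ∝ w^(−3), so ε = −3.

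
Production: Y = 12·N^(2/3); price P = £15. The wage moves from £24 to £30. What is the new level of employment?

From P·MP_N = w with MP_N = 8·N^(-1/3), the labor demand is N(w) = (120/w)^(3).
At w = 24: N = 125. At w = 30: N = 64.

N* = 64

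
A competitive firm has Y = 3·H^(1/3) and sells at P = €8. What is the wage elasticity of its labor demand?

MP_H = (1/3)·3·H^(-2/3), so P·MP_H = w gives 8·H^(-2/3) = w.
Solving, H(w) = (8/w)^(3/2). This is a constant-elasticity form: H ∝ w^(−3/2), so ε = −3/2.

ε = -1.5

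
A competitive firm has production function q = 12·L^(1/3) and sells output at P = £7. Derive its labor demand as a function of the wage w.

L(w) = (28/w)^(3/2)

MP_L = (1/3)·12·L^(-2/3) = 4·L^(-2/3).
Setting P·MP_L = w: 28·L^(-2/3) = w.
Solving for L: L^(-2/3) = w/28, so L = (28/w)^(3/2).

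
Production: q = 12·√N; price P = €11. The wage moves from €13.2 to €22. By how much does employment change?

From P·MP_N = w with MP_N = 6·N^(-1/2), the labor demand is N(w) = (66/w)^(2).
At w = 13.2: N = 25. At w = 22: N = 9.
ΔN = 9 − 25 = -16.

ΔN = -16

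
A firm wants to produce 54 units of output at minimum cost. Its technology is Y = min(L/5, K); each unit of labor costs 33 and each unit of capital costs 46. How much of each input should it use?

L* = 270, K* = 54

With a fixed-proportions technology, the cost-minimizing bundle uses no slack in either input: L/5 = K = Y.
So L = 5·54 = 270 and K = 54.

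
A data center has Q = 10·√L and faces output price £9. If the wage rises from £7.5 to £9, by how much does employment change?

ΔL = -11

From P·MP_L = w with MP_L = 5·L^(-1/2), the labor demand is L(w) = (45/w)^(2).
At w = 7.5: L = 36. At w = 9: L = 25.
ΔL = 25 − 36 = -11.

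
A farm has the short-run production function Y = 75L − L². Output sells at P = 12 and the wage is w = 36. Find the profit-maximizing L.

The marginal product of L is MP_L = 75 − 2L.
A price-taking firm hires until the value of the marginal product equals the wage: P·MP_L = w, so 12·(75 − 2L) = 36.
Then 75 − 2L = 3, giving L = 36.

L* = 36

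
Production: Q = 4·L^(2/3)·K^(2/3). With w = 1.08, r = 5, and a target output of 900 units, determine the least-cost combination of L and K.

L* = 125, K* = 27

Cost minimization requires the marginal rate of technical substitution to equal the input-price ratio: MP_L/MP_K = w/r.
Here MP_L/MP_K = (2/3)·(K/L)/(2/3) = (K/L). Setting this equal to 1.08/5 = 0.216 gives K = 0.216L.
Substituting into Q = 900: 4·L^(2/3)·(0.216L)^(2/3) = 900.
Solving, L = 125 and K = 27.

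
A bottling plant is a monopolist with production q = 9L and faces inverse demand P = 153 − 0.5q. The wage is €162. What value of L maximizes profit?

Marginal revenue from the inverse demand is MR = 153 − q.
The marginal product is MP_L = 9.
A monopolist hires until marginal revenue product equals the wage: MR·MP_L = w.
(153 − 9L)·9 = 162, so L = 15.

L* = 15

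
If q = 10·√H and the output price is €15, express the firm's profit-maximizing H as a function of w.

H(w) = 5625/w²

MP_H = (1/2)·10·H^(-1/2) = 5·H^(-1/2).
Setting P·MP_H = w: 75·H^(-1/2) = w.
Solving for H: H^(-1/2) = w/75, so H = (75/w)^(2).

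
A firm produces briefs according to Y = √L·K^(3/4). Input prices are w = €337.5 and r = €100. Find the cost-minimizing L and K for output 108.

Cost minimization requires the marginal rate of technical substitution to equal the input-price ratio: MP_L/MP_K = w/r.
Here MP_L/MP_K = (1/2)·(K/L)/(3/4) = (2/3)·(K/L). Setting this equal to 337.5/100 = 3.375 gives K = 5.0625L.
Substituting into Y = 108: L^(1/2)·(5.0625L)^(3/4) = 108.
Solving, L = 16 and K = 81.

L* = 16, K* = 81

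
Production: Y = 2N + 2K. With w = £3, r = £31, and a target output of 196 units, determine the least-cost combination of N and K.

N* = 98, K* = 0

The inputs are perfect substitutes, so the firm uses whichever has the lower cost per unit of output.
Cost per unit of output via N is w/2 = 1.5; via K it is r/2 = 15.5. N is cheaper.
Producing Y = 196 with N alone: N = 98, K = 0.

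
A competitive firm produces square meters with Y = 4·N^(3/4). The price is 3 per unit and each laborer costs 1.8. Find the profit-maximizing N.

N* = 625

MP_N = (3/4)·4·N^(-1/4) = 3·N^(-1/4).
Profit maximization for a price taker requires P·MP_N = w: 3·3·N^(-1/4) = 1.8.
So N^(-1/4) = 0.2, which gives N = 625.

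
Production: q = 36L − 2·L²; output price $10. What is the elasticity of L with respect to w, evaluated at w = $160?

ε = -0.8

From P·MP_L = w with MP_L = 36 − 4L, labor demand is L(w) = (36 − w/10)/4.
dL/dw = −1/(40) = -0.025.
At w = 160, L = 5, so ε = (dL/dw)·(w/L) = (-0.025)·(160/5) = -0.8.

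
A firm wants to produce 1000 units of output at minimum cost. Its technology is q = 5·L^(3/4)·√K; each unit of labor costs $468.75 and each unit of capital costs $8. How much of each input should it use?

Cost minimization requires the marginal rate of technical substitution to equal the input-price ratio: MP_L/MP_K = w/r.
Here MP_L/MP_K = (3/4)·(K/L)/(1/2) = 1.5·(K/L). Setting this equal to 468.75/8 = 58.59375 gives K = 39.0625L.
Substituting into q = 1000: 5·L^(3/4)·(39.0625L)^(1/2) = 1000.
Solving, L = 16 and K = 625.

L* = 16, K* = 625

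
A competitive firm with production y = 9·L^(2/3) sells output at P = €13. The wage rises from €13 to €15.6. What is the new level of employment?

L* = 125

From P·MP_L = w with MP_L = 6·L^(-1/3), the labor demand is L(w) = (78/w)^(3).
At w = 13: L = 216. At w = 15.6: L = 125.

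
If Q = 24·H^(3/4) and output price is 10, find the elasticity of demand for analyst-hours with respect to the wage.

ε = -4

MP_H = (3/4)·24·H^(-1/4), so P·MP_H = w gives 180·H^(-1/4) = w.
Solving, H(w) = (180/w)^(4). This is a constant-elasticity form: H ∝ w^(−4), so ε = −4.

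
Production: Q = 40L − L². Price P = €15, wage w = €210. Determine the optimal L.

L* = 13

The marginal product of L is MP_L = 40 − 2L.
A price-taking firm hires until the value of the marginal product equals the wage: P·MP_L = w, so 15·(40 − 2L) = 210.
Then 40 − 2L = 14, giving L = 13.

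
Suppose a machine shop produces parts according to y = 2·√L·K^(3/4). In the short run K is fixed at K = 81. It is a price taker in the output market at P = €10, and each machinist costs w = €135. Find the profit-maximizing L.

With K = 81, MP_L = (1/2)·2·L^(-1/2)·81^(3/4) = 27·L^(-1/2).
Profit maximization for a price taker requires P·MP_L = w: 10·27·L^(-1/2) = 135.
So L^(-1/2) = 0.5, which gives L = 4.

L* = 4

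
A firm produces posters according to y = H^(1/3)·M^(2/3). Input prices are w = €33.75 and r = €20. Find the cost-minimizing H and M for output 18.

Cost minimization requires the marginal rate of technical substitution to equal the input-price ratio: MP_H/MP_M = w/r.
Here MP_H/MP_M = (1/3)·(M/H)/(2/3) = 0.5·(M/H). Setting this equal to 33.75/20 = 1.6875 gives M = 3.375H.
Substituting into y = 18: H^(1/3)·(3.375H)^(2/3) = 18.
Solving, H = 8 and M = 27.

H* = 8, M* = 27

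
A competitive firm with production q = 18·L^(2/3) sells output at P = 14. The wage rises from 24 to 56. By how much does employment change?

From P·MP_L = w with MP_L = 12·L^(-1/3), the labor demand is L(w) = (168/w)^(3).
At w = 24: L = 343. At w = 56: L = 27.
ΔL = 27 − 343 = -316.

ΔL = -316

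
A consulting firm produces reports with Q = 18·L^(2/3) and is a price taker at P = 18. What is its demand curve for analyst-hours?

L(w) = (216/w)^(3)

MP_L = (2/3)·18·L^(-1/3) = 12·L^(-1/3).
Setting P·MP_L = w: 216·L^(-1/3) = w.
Solving for L: L^(-1/3) = w/216, so L = (216/w)^(3).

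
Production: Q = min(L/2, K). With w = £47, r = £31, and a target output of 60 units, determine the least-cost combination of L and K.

L* = 120, K* = 60

With a fixed-proportions technology, the cost-minimizing bundle uses no slack in either input: L/2 = K = Q.
So L = 2·60 = 120 and K = 60.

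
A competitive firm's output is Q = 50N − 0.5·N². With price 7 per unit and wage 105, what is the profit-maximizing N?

The marginal product of N is MP_N = 50 − N.
A price-taking firm hires until the value of the marginal product equals the wage: P·MP_N = w, so 7·(50 − N) = 105.
Then 50 − N = 15, giving N = 35.

N* = 35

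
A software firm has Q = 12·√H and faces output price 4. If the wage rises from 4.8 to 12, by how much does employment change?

ΔH = -21

From P·MP_H = w with MP_H = 6·H^(-1/2), the labor demand is H(w) = (24/w)^(2).
At w = 4.8: H = 25. At w = 12: H = 4.
ΔH = 4 − 25 = -21.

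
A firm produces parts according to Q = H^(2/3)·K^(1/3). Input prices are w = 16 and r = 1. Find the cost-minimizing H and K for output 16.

H* = 8, K* = 64

Cost minimization requires the marginal rate of technical substitution to equal the input-price ratio: MP_H/MP_K = w/r.
Here MP_H/MP_K = (2/3)·(K/H)/(1/3) = 2·(K/H). Setting this equal to 16/1 = 16 gives K = 8H.
Substituting into Q = 16: H^(2/3)·(8H)^(1/3) = 16.
Solving, H = 8 and K = 64.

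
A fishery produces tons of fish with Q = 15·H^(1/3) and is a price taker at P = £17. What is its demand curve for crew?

H(w) = (85/w)^(3/2)

MP_H = (1/3)·15·H^(-2/3) = 5·H^(-2/3).
Setting P·MP_H = w: 85·H^(-2/3) = w.
Solving for H: H^(-2/3) = w/85, so H = (85/w)^(3/2).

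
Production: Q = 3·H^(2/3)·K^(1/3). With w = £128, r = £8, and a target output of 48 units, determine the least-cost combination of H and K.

H* = 8, K* = 64

Cost minimization requires the marginal rate of technical substitution to equal the input-price ratio: MP_H/MP_K = w/r.
Here MP_H/MP_K = (2/3)·(K/H)/(1/3) = 2·(K/H). Setting this equal to 128/8 = 16 gives K = 8H.
Substituting into Q = 48: 3·H^(2/3)·(8H)^(1/3) = 48.
Solving, H = 8 and K = 64.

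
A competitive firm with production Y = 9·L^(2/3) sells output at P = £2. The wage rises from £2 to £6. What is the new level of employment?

L* = 8

From P·MP_L = w with MP_L = 6·L^(-1/3), the labor demand is L(w) = (12/w)^(3).
At w = 2: L = 216. At w = 6: L = 8.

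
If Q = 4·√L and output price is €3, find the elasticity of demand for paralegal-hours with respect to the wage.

MP_L = (1/2)·4·L^(-1/2), so P·MP_L = w gives 6·L^(-1/2) = w.
Solving, L(w) = (6/w)^(2). This is a constant-elasticity form: L ∝ w^(−2), so ε = −2.

ε = -2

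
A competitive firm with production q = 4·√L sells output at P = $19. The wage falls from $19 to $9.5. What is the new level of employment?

L* = 16

From P·MP_L = w with MP_L = 2·L^(-1/2), the labor demand is L(w) = (38/w)^(2).
At w = 19: L = 4. At w = 9.5: L = 16.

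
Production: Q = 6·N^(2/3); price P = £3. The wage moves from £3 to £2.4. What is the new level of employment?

N* = 125

From P·MP_N = w with MP_N = 4·N^(-1/3), the labor demand is N(w) = (12/w)^(3).
At w = 3: N = 64. At w = 2.4: N = 125.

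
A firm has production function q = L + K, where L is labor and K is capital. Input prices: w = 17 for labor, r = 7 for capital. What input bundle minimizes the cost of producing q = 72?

L* = 0, K* = 72

The inputs are perfect substitutes, so the firm uses whichever has the lower cost per unit of output.
Cost per unit of output via L is 17; via K it is 7. K is cheaper.
Producing q = 72 with K alone: L = 0, K = 72.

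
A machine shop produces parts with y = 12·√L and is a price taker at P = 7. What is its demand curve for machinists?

MP_L = (1/2)·12·L^(-1/2) = 6·L^(-1/2).
Setting P·MP_L = w: 42·L^(-1/2) = w.
Solving for L: L^(-1/2) = w/42, so L = (42/w)^(2).

L(w) = 1764/w²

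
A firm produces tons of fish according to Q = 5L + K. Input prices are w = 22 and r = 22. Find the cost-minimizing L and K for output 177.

L* = 35.4, K* = 0

The inputs are perfect substitutes, so the firm uses whichever has the lower cost per unit of output.
Cost per unit of output via L is 4.4; via K it is 22. L is cheaper.
Producing Q = 177 with L alone: L = 35.4, K = 0.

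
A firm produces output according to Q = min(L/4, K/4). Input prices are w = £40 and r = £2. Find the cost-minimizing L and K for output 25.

With a fixed-proportions technology, the cost-minimizing bundle uses no slack in either input: L/4 = K/4 = Q.
So L = 4·25 = 100 and K = 4·25 = 100.

L* = 100, K* = 100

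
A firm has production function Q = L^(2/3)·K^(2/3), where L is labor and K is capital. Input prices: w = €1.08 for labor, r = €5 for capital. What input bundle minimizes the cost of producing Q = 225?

Cost minimization requires the marginal rate of technical substitution to equal the input-price ratio: MP_L/MP_K = w/r.
Here MP_L/MP_K = (2/3)·(K/L)/(2/3) = (K/L). Setting this equal to 1.08/5 = 0.216 gives K = 0.216L.
Substituting into Q = 225: L^(2/3)·(0.216L)^(2/3) = 225.
Solving, L = 125 and K = 27.

L* = 125, K* = 27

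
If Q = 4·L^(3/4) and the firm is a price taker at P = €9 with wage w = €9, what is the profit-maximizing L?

L* = 81

MP_L = (3/4)·4·L^(-1/4) = 3·L^(-1/4).
Profit maximization for a price taker requires P·MP_L = w: 9·3·L^(-1/4) = 9.
So L^(-1/4) = 1/3, which gives L = 81.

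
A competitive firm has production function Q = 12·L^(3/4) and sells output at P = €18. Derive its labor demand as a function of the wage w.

MP_L = (3/4)·12·L^(-1/4) = 9·L^(-1/4).
Setting P·MP_L = w: 162·L^(-1/4) = w.
Solving for L: L^(-1/4) = w/162, so L = (162/w)^(4).

L(w) = (162/w)^(4)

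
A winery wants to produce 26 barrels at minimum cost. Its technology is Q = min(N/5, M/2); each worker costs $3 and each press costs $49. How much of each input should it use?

With a fixed-proportions technology, the cost-minimizing bundle uses no slack in either input: N/5 = M/2 = Q.
So N = 5·26 = 130 and M = 2·26 = 52.

N* = 130, M* = 52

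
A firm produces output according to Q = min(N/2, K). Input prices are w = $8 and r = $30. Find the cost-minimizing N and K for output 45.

With a fixed-proportions technology, the cost-minimizing bundle uses no slack in either input: N/2 = K = Q.
So N = 2·45 = 90 and K = 45.

N* = 90, K* = 45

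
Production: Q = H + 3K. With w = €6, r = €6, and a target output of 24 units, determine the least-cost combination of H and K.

H* = 0, K* = 8

The inputs are perfect substitutes, so the firm uses whichever has the lower cost per unit of output.
Cost per unit of output via H is 6; via K it is 2. K is cheaper.
Producing Q = 24 with K alone: H = 0, K = 8.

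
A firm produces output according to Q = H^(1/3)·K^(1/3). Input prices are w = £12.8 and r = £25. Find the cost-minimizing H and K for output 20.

Cost minimization requires the marginal rate of technical substitution to equal the input-price ratio: MP_H/MP_K = w/r.
Here MP_H/MP_K = (1/3)·(K/H)/(1/3) = (K/H). Setting this equal to 12.8/25 = 0.512 gives K = 0.512H.
Substituting into Q = 20: H^(1/3)·(0.512H)^(1/3) = 20.
Solving, H = 125 and K = 64.

H* = 125, K* = 64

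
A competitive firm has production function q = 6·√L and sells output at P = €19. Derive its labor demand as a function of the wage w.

L(w) = 3249/w²

MP_L = (1/2)·6·L^(-1/2) = 3·L^(-1/2).
Setting P·MP_L = w: 57·L^(-1/2) = w.
Solving for L: L^(-1/2) = w/57, so L = (57/w)^(2).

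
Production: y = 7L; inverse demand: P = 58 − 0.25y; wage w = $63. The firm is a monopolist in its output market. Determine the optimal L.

L* = 14

Marginal revenue from the inverse demand is MR = 58 − 0.5y.
The marginal product is MP_L = 7.
A monopolist hires until marginal revenue product equals the wage: MR·MP_L = w.
(58 − 3.5L)·7 = 63, so L = 14.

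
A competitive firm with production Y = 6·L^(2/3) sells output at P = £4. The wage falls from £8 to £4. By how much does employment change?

ΔL = 56

From P·MP_L = w with MP_L = 4·L^(-1/3), the labor demand is L(w) = (16/w)^(3).
At w = 8: L = 8. At w = 4: L = 64.
ΔL = 64 − 8 = 56.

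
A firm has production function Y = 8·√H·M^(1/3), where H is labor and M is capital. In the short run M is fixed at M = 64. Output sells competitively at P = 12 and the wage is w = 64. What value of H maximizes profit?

With M = 64, MP_H = (1/2)·8·H^(-1/2)·64^(1/3) = 16·H^(-1/2).
Profit maximization for a price taker requires P·MP_H = w: 12·16·H^(-1/2) = 64.
So H^(-1/2) = 1/3, which gives H = 9.

H* = 9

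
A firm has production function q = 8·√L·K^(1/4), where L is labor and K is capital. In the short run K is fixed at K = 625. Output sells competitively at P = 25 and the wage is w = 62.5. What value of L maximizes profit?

L* = 64

With K = 625, MP_L = (1/2)·8·L^(-1/2)·625^(1/4) = 20·L^(-1/2).
Profit maximization for a price taker requires P·MP_L = w: 25·20·L^(-1/2) = 62.5.
So L^(-1/2) = 0.125, which gives L = 64.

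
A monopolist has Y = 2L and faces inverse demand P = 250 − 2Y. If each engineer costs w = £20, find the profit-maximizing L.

L* = 30

Marginal revenue from the inverse demand is MR = 250 − 4Y.
The marginal product is MP_L = 2.
A monopolist hires until marginal revenue product equals the wage: MR·MP_L = w.
(250 − 8L)·2 = 20, so L = 30.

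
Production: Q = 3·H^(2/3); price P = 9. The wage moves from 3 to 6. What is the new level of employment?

H* = 27

From P·MP_H = w with MP_H = 2·H^(-1/3), the labor demand is H(w) = (18/w)^(3).
At w = 3: H = 216. At w = 6: H = 27.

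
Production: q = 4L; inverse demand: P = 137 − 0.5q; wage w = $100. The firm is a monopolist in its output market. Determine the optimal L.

Marginal revenue from the inverse demand is MR = 137 − q.
The marginal product is MP_L = 4.
A monopolist hires until marginal revenue product equals the wage: MR·MP_L = w.
(137 − 4L)·4 = 100, so L = 28.

L* = 28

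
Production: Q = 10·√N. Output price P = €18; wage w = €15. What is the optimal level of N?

MP_N = (1/2)·10·N^(-1/2) = 5·N^(-1/2).
Profit maximization for a price taker requires P·MP_N = w: 18·5·N^(-1/2) = 15.
So N^(-1/2) = 1/6, which gives N = 36.

N* = 36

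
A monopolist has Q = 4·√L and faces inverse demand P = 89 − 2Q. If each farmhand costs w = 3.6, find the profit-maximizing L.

L* = 25

Marginal revenue from the inverse demand is MR = 89 − 4Q.
The marginal product is MP_L = 2·L^(-1/2).
A monopolist hires until marginal revenue product equals the wage: MR·MP_L = w.
At L, Q = 4·√L. Substituting and solving: (89 − 16·√L)·2·L^(-1/2) = 3.6 gives L = 25.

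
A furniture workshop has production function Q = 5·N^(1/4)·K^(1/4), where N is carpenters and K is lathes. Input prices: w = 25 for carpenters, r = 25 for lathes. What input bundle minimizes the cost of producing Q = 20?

Cost minimization requires the marginal rate of technical substitution to equal the input-price ratio: MP_N/MP_K = w/r.
Here MP_N/MP_K = (1/4)·(K/N)/(1/4) = (K/N). Setting this equal to 25/25 = 1 gives K = N.
Substituting into Q = 20: 5·N^(1/4)·(N)^(1/4) = 20.
Solving, N = 16 and K = 16.

N* = 16, K* = 16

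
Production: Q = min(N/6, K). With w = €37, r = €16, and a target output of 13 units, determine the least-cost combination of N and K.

With a fixed-proportions technology, the cost-minimizing bundle uses no slack in either input: N/6 = K = Q.
So N = 6·13 = 78 and K = 13.

N* = 78, K* = 13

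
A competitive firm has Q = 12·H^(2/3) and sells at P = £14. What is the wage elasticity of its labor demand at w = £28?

MP_H = (2/3)·12·H^(-1/3), so P·MP_H = w gives 112·H^(-1/3) = w.
Solving, H(w) = (112/w)^(3). This is a constant-elasticity form: H ∝ w^(−3), so ε = −3.

ε = -3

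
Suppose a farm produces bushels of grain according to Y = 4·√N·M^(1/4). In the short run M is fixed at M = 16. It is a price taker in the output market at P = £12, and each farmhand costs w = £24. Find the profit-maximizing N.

N* = 4

With M = 16, MP_N = (1/2)·4·N^(-1/2)·16^(1/4) = 4·N^(-1/2).
Profit maximization for a price taker requires P·MP_N = w: 12·4·N^(-1/2) = 24.
So N^(-1/2) = 0.5, which gives N = 4.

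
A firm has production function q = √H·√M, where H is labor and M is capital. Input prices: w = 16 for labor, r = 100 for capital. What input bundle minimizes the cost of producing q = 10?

Cost minimization requires the marginal rate of technical substitution to equal the input-price ratio: MP_H/MP_M = w/r.
Here MP_H/MP_M = (1/2)·(M/H)/(1/2) = (M/H). Setting this equal to 16/100 = 0.16 gives M = 0.16H.
Substituting into q = 10: H^(1/2)·(0.16H)^(1/2) = 10.
Solving, H = 25 and M = 4.

H* = 25, M* = 4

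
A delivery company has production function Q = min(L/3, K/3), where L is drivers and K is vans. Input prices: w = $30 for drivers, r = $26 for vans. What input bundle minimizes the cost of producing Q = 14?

With a fixed-proportions technology, the cost-minimizing bundle uses no slack in either input: L/3 = K/3 = Q.
So L = 3·14 = 42 and K = 3·14 = 42.

L* = 42, K* = 42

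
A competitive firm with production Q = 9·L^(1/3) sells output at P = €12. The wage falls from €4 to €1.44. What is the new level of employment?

From P·MP_L = w with MP_L = 3·L^(-2/3), the labor demand is L(w) = (36/w)^(3/2).
At w = 4: L = 27. At w = 1.44: L = 125.

L* = 125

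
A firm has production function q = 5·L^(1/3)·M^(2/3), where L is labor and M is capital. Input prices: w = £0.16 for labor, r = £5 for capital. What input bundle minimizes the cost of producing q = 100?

L* = 125, M* = 8

Cost minimization requires the marginal rate of technical substitution to equal the input-price ratio: MP_L/MP_M = w/r.
Here MP_L/MP_M = (1/3)·(M/L)/(2/3) = 0.5·(M/L). Setting this equal to 0.16/5 = 0.032 gives M = 0.064L.
Substituting into q = 100: 5·L^(1/3)·(0.064L)^(2/3) = 100.
Solving, L = 125 and M = 8.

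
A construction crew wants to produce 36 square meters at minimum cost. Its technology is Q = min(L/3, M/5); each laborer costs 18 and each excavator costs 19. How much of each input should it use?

L* = 108, M* = 180

With a fixed-proportions technology, the cost-minimizing bundle uses no slack in either input: L/3 = M/5 = Q.
So L = 3·36 = 108 and M = 5·36 = 180.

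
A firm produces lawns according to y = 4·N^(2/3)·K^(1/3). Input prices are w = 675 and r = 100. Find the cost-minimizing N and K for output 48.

Cost minimization requires the marginal rate of technical substitution to equal the input-price ratio: MP_N/MP_K = w/r.
Here MP_N/MP_K = (2/3)·(K/N)/(1/3) = 2·(K/N). Setting this equal to 675/100 = 6.75 gives K = 3.375N.
Substituting into y = 48: 4·N^(2/3)·(3.375N)^(1/3) = 48.
Solving, N = 8 and K = 27.

N* = 8, K* = 27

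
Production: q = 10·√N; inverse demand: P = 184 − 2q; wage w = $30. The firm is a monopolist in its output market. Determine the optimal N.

N* = 16

Marginal revenue from the inverse demand is MR = 184 − 4q.
The marginal product is MP_N = 5·N^(-1/2).
A monopolist hires until marginal revenue product equals the wage: MR·MP_N = w.
At N, q = 10·√N. Substituting and solving: (184 − 40·√N)·5·N^(-1/2) = 30 gives N = 16.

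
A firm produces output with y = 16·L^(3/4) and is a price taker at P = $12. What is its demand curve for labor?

L(w) = (144/w)^(4)

MP_L = (3/4)·16·L^(-1/4) = 12·L^(-1/4).
Setting P·MP_L = w: 144·L^(-1/4) = w.
Solving for L: L^(-1/4) = w/144, so L = (144/w)^(4).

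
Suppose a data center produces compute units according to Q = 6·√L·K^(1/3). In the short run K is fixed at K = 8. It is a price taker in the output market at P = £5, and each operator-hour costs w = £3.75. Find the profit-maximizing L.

With K = 8, MP_L = (1/2)·6·L^(-1/2)·8^(1/3) = 6·L^(-1/2).
Profit maximization for a price taker requires P·MP_L = w: 5·6·L^(-1/2) = 3.75.
So L^(-1/2) = 0.125, which gives L = 64.

L* = 64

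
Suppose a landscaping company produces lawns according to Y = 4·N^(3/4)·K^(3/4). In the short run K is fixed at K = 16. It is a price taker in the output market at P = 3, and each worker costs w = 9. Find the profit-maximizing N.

N* = 4096

With K = 16, MP_N = (3/4)·4·N^(-1/4)·16^(3/4) = 24·N^(-1/4).
Profit maximization for a price taker requires P·MP_N = w: 3·24·N^(-1/4) = 9.
So N^(-1/4) = 0.125, which gives N = 4096.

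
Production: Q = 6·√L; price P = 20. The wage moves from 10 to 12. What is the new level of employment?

L* = 25

From P·MP_L = w with MP_L = 3·L^(-1/2), the labor demand is L(w) = (60/w)^(2).
At w = 10: L = 36. At w = 12: L = 25.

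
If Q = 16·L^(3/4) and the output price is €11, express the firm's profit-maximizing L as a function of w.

MP_L = (3/4)·16·L^(-1/4) = 12·L^(-1/4).
Setting P·MP_L = w: 132·L^(-1/4) = w.
Solving for L: L^(-1/4) = w/132, so L = (132/w)^(4).

L(w) = (132/w)^(4)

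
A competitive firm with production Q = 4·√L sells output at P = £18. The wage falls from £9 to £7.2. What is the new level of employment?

From P·MP_L = w with MP_L = 2·L^(-1/2), the labor demand is L(w) = (36/w)^(2).
At w = 9: L = 16. At w = 7.2: L = 25.

L* = 25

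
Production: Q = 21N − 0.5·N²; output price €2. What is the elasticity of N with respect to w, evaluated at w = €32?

ε = -3.2

From P·MP_N = w with MP_N = 21 − N, labor demand is N(w) = 21 − w/2.
dN/dw = −1/(2) = -0.5.
At w = 32, N = 5, so ε = (dN/dw)·(w/N) = (-0.5)·(32/5) = -3.2.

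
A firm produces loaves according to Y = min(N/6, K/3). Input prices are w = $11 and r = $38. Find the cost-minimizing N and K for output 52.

N* = 312, K* = 156

With a fixed-proportions technology, the cost-minimizing bundle uses no slack in either input: N/6 = K/3 = Y.
So N = 6·52 = 312 and K = 3·52 = 156.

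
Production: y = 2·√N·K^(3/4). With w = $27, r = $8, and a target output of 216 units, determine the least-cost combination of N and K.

N* = 16, K* = 81

Cost minimization requires the marginal rate of technical substitution to equal the input-price ratio: MP_N/MP_K = w/r.
Here MP_N/MP_K = (1/2)·(K/N)/(3/4) = (2/3)·(K/N). Setting this equal to 27/8 = 3.375 gives K = 5.0625N.
Substituting into y = 216: 2·N^(1/2)·(5.0625N)^(3/4) = 216.
Solving, N = 16 and K = 81.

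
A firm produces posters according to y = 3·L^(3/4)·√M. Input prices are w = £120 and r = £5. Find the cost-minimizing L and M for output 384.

L* = 16, M* = 256

Cost minimization requires the marginal rate of technical substitution to equal the input-price ratio: MP_L/MP_M = w/r.
Here MP_L/MP_M = (3/4)·(M/L)/(1/2) = 1.5·(M/L). Setting this equal to 120/5 = 24 gives M = 16L.
Substituting into y = 384: 3·L^(3/4)·(16L)^(1/2) = 384.
Solving, L = 16 and M = 256.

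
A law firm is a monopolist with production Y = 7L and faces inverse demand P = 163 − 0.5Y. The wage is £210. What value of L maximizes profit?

Marginal revenue from the inverse demand is MR = 163 − Y.
The marginal product is MP_L = 7.
A monopolist hires until marginal revenue product equals the wage: MR·MP_L = w.
(163 − 7L)·7 = 210, so L = 19.

L* = 19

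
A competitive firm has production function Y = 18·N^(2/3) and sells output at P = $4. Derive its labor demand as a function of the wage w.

MP_N = (2/3)·18·N^(-1/3) = 12·N^(-1/3).
Setting P·MP_N = w: 48·N^(-1/3) = w.
Solving for N: N^(-1/3) = w/48, so N = (48/w)^(3).

N(w) = 110592/w³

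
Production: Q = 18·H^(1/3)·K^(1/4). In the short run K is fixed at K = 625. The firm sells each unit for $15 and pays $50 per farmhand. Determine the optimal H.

H* = 27

With K = 625, MP_H = (1/3)·18·H^(-2/3)·625^(1/4) = 30·H^(-2/3).
Profit maximization for a price taker requires P·MP_H = w: 15·30·H^(-2/3) = 50.
So H^(-2/3) = 1/9, which gives H = 27.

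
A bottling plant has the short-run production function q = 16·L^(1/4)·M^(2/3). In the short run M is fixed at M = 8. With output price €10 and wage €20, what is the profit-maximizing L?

L* = 16

With M = 8, MP_L = (1/4)·16·L^(-3/4)·8^(2/3) = 16·L^(-3/4).
Profit maximization for a price taker requires P·MP_L = w: 10·16·L^(-3/4) = 20.
So L^(-3/4) = 0.125, which gives L = 16.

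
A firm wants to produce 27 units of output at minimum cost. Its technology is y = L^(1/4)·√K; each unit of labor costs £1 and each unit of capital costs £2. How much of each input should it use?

L* = 81, K* = 81

Cost minimization requires the marginal rate of technical substitution to equal the input-price ratio: MP_L/MP_K = w/r.
Here MP_L/MP_K = (1/4)·(K/L)/(1/2) = 0.5·(K/L). Setting this equal to 1/2 = 0.5 gives K = L.
Substituting into y = 27: L^(1/4)·(L)^(1/2) = 27.
Solving, L = 81 and K = 81.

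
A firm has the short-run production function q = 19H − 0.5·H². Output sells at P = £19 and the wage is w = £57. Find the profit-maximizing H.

H* = 16

The marginal product of H is MP_H = 19 − H.
A price-taking firm hires until the value of the marginal product equals the wage: P·MP_H = w, so 19·(19 − H) = 57.
Then 19 − H = 3, giving H = 16.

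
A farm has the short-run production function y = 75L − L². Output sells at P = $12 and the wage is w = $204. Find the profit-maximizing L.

The marginal product of L is MP_L = 75 − 2L.
A price-taking firm hires until the value of the marginal product equals the wage: P·MP_L = w, so 12·(75 − 2L) = 204.
Then 75 − 2L = 17, giving L = 29.

L* = 29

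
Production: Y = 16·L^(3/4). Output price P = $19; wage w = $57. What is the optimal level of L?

L* = 256

MP_L = (3/4)·16·L^(-1/4) = 12·L^(-1/4).
Profit maximization for a price taker requires P·MP_L = w: 19·12·L^(-1/4) = 57.
So L^(-1/4) = 0.25, which gives L = 256.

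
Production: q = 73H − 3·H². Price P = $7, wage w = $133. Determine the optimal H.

The marginal product of H is MP_H = 73 − 6H.
A price-taking firm hires until the value of the marginal product equals the wage: P·MP_H = w, so 7·(73 − 6H) = 133.
Then 73 − 6H = 19, giving H = 9.

H* = 9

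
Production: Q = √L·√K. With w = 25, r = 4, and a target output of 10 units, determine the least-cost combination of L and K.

Cost minimization requires the marginal rate of technical substitution to equal the input-price ratio: MP_L/MP_K = w/r.
Here MP_L/MP_K = (1/2)·(K/L)/(1/2) = (K/L). Setting this equal to 25/4 = 6.25 gives K = 6.25L.
Substituting into Q = 10: L^(1/2)·(6.25L)^(1/2) = 10.
Solving, L = 4 and K = 25.

L* = 4, K* = 25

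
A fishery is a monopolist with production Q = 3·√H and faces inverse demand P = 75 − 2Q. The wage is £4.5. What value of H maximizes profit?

Marginal revenue from the inverse demand is MR = 75 − 4Q.
The marginal product is MP_H = 1.5·H^(-1/2).
A monopolist hires until marginal revenue product equals the wage: MR·MP_H = w.
At H, Q = 3·√H. Substituting and solving: (75 − 12·√H)·1.5·H^(-1/2) = 4.5 gives H = 25.

H* = 25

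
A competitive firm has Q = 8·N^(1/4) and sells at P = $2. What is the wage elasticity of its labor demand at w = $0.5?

ε = -4/3

MP_N = (1/4)·8·N^(-3/4), so P·MP_N = w gives 4·N^(-3/4) = w.
Solving, N(w) = (4/w)^(4/3). This is a constant-elasticity form: N ∝ w^(−4/3), so ε = −4/3.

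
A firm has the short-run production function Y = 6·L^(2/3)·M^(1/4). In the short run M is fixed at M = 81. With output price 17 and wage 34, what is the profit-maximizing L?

With M = 81, MP_L = (2/3)·6·L^(-1/3)·81^(1/4) = 12·L^(-1/3).
Profit maximization for a price taker requires P·MP_L = w: 17·12·L^(-1/3) = 34.
So L^(-1/3) = 1/6, which gives L = 216.

L* = 216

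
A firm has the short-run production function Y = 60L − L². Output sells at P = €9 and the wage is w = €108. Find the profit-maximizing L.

L* = 24

The marginal product of L is MP_L = 60 − 2L.
A price-taking firm hires until the value of the marginal product equals the wage: P·MP_L = w, so 9·(60 − 2L) = 108.
Then 60 − 2L = 12, giving L = 24.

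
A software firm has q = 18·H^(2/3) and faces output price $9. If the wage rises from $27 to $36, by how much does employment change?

ΔH = -37

From P·MP_H = w with MP_H = 12·H^(-1/3), the labor demand is H(w) = (108/w)^(3).
At w = 27: H = 64. At w = 36: H = 27.
ΔH = 27 − 64 = -37.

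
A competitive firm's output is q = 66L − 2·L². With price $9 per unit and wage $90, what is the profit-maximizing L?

The marginal product of L is MP_L = 66 − 4L.
A price-taking firm hires until the value of the marginal product equals the wage: P·MP_L = w, so 9·(66 − 4L) = 90.
Then 66 − 4L = 10, giving L = 14.

L* = 14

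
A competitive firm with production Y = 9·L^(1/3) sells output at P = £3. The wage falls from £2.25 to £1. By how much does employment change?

From P·MP_L = w with MP_L = 3·L^(-2/3), the labor demand is L(w) = (9/w)^(3/2).
At w = 2.25: L = 8. At w = 1: L = 27.
ΔL = 27 − 8 = 19.

ΔL = 19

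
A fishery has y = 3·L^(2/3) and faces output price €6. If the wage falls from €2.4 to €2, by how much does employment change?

From P·MP_L = w with MP_L = 2·L^(-1/3), the labor demand is L(w) = (12/w)^(3).
At w = 2.4: L = 125. At w = 2: L = 216.
ΔL = 216 − 125 = 91.

ΔL = 91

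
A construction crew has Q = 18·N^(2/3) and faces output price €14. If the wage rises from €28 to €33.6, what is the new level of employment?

From P·MP_N = w with MP_N = 12·N^(-1/3), the labor demand is N(w) = (168/w)^(3).
At w = 28: N = 216. At w = 33.6: N = 125.

N* = 125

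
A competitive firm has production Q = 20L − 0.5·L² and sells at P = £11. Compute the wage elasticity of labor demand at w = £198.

From P·MP_L = w with MP_L = 20 − L, labor demand is L(w) = 20 − w/11.
dL/dw = −1/(11) = -1/11.
At w = 198, L = 2, so ε = (dL/dw)·(w/L) = (-1/11)·(198/2) = -9.

ε = -9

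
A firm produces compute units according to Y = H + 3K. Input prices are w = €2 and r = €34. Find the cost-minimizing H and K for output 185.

The inputs are perfect substitutes, so the firm uses whichever has the lower cost per unit of output.
Cost per unit of output via H is 2; via K it is 34/3. H is cheaper.
Producing Y = 185 with H alone: H = 185, K = 0.

H* = 185, K* = 0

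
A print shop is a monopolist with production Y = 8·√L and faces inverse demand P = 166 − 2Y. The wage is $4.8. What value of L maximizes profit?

Marginal revenue from the inverse demand is MR = 166 − 4Y.
The marginal product is MP_L = 4·L^(-1/2).
A monopolist hires until marginal revenue product equals the wage: MR·MP_L = w.
At L, Y = 8·√L. Substituting and solving: (166 − 32·√L)·4·L^(-1/2) = 4.8 gives L = 25.

L* = 25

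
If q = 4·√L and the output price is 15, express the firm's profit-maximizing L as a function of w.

MP_L = (1/2)·4·L^(-1/2) = 2·L^(-1/2).
Setting P·MP_L = w: 30·L^(-1/2) = w.
Solving for L: L^(-1/2) = w/30, so L = (30/w)^(2).

L(w) = 900/w²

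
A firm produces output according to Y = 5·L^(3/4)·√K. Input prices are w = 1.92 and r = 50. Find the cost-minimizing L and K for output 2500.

L* = 625, K* = 16

Cost minimization requires the marginal rate of technical substitution to equal the input-price ratio: MP_L/MP_K = w/r.
Here MP_L/MP_K = (3/4)·(K/L)/(1/2) = 1.5·(K/L). Setting this equal to 1.92/50 = 0.0384 gives K = 0.0256L.
Substituting into Y = 2500: 5·L^(3/4)·(0.0256L)^(1/2) = 2500.
Solving, L = 625 and K = 16.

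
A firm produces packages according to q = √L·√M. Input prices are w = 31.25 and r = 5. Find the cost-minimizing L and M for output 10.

L* = 4, M* = 25

Cost minimization requires the marginal rate of technical substitution to equal the input-price ratio: MP_L/MP_M = w/r.
Here MP_L/MP_M = (1/2)·(M/L)/(1/2) = (M/L). Setting this equal to 31.25/5 = 6.25 gives M = 6.25L.
Substituting into q = 10: L^(1/2)·(6.25L)^(1/2) = 10.
Solving, L = 4 and M = 25.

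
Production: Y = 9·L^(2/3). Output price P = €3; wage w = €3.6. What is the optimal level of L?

MP_L = (2/3)·9·L^(-1/3) = 6·L^(-1/3).
Profit maximization for a price taker requires P·MP_L = w: 3·6·L^(-1/3) = 3.6.
So L^(-1/3) = 0.2, which gives L = 125.

L* = 125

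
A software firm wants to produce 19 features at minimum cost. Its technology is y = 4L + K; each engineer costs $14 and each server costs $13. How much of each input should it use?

L* = 4.75, K* = 0

The inputs are perfect substitutes, so the firm uses whichever has the lower cost per unit of output.
Cost per unit of output via L is 3.5; via K it is 13. L is cheaper.
Producing y = 19 with L alone: L = 4.75, K = 0.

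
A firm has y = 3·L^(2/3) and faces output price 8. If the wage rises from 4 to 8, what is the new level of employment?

From P·MP_L = w with MP_L = 2·L^(-1/3), the labor demand is L(w) = (16/w)^(3).
At w = 4: L = 64. At w = 8: L = 8.

L* = 8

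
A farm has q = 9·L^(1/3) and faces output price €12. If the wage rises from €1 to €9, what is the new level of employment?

L* = 8

From P·MP_L = w with MP_L = 3·L^(-2/3), the labor demand is L(w) = (36/w)^(3/2).
At w = 1: L = 216. At w = 9: L = 8.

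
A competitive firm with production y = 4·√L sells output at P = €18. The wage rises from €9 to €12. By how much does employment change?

From P·MP_L = w with MP_L = 2·L^(-1/2), the labor demand is L(w) = (36/w)^(2).
At w = 9: L = 16. At w = 12: L = 9.
ΔL = 9 − 16 = -7.

ΔL = -7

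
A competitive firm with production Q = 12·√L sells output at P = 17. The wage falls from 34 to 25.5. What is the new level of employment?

L* = 16

From P·MP_L = w with MP_L = 6·L^(-1/2), the labor demand is L(w) = (102/w)^(2).
At w = 34: L = 9. At w = 25.5: L = 16.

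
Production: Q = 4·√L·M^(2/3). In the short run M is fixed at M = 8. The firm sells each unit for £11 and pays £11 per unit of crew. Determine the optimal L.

With M = 8, MP_L = (1/2)·4·L^(-1/2)·8^(2/3) = 8·L^(-1/2).
Profit maximization for a price taker requires P·MP_L = w: 11·8·L^(-1/2) = 11.
So L^(-1/2) = 0.125, which gives L = 64.

L* = 64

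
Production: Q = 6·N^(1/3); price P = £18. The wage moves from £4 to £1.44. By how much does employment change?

ΔN = 98

From P·MP_N = w with MP_N = 2·N^(-2/3), the labor demand is N(w) = (36/w)^(3/2).
At w = 4: N = 27. At w = 1.44: N = 125.
ΔN = 125 − 27 = 98.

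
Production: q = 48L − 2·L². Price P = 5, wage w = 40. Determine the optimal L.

L* = 10

The marginal product of L is MP_L = 48 − 4L.
A price-taking firm hires until the value of the marginal product equals the wage: P·MP_L = w, so 5·(48 − 4L) = 40.
Then 48 − 4L = 8, giving L = 10.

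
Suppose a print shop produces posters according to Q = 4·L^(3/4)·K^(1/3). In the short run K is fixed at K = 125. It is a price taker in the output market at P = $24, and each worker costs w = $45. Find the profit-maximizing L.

With K = 125, MP_L = (3/4)·4·L^(-1/4)·125^(1/3) = 15·L^(-1/4).
Profit maximization for a price taker requires P·MP_L = w: 24·15·L^(-1/4) = 45.
So L^(-1/4) = 0.125, which gives L = 4096.

L* = 4096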